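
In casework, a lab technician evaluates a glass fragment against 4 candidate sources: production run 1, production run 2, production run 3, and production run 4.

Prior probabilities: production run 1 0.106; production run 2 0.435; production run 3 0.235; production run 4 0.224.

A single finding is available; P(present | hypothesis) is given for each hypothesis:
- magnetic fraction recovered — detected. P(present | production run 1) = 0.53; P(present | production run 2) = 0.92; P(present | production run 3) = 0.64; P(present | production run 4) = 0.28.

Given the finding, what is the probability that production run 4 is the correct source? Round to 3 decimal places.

Multiply each prior by the likelihood of the finding:
  production run 1: 0.106 × 0.53 = 0.05618
  production run 2: 0.435 × 0.92 = 0.4002
  production run 3: 0.235 × 0.64 = 0.1504
  production run 4: 0.224 × 0.28 = 0.06272
Marginal likelihood of the evidence = 0.6695.
P(production run 4 | evidence) = 0.06272 / 0.6695 ≈ 0.094.

0.094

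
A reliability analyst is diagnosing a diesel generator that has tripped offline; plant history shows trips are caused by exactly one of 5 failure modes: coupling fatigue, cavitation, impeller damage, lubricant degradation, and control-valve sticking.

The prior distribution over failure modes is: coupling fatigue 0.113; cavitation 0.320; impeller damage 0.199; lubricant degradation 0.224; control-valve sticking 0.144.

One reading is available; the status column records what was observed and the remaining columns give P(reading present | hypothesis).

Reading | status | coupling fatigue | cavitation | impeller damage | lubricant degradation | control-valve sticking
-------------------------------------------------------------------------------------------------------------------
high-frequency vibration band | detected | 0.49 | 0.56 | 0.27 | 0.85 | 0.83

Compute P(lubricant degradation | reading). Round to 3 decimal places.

For each hypothesis, the unnormalized posterior weight is prior × likelihood:
  coupling fatigue: 0.113 × 0.49 = 0.05537
  cavitation: 0.320 × 0.56 = 0.1792
  impeller damage: 0.199 × 0.27 = 0.05373
  lubricant degradation: 0.224 × 0.85 = 0.1904
  control-valve sticking: 0.144 × 0.83 = 0.11952
The unnormalized weights sum to 0.59822.
P(lubricant degradation | evidence) = 0.1904 / 0.59822 ≈ 0.318.

0.318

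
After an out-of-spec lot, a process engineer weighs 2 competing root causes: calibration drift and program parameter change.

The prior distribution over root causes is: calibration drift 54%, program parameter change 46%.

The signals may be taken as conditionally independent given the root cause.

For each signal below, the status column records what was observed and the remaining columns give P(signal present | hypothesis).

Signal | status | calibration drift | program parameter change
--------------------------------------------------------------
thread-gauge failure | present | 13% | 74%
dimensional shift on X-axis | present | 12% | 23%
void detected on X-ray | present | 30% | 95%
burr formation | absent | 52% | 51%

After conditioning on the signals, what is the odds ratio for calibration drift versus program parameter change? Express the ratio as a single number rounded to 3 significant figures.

0.0333

Unnormalized posterior weight (prior times the signal likelihoods) for each of the two hypotheses (using 1 − P(present | H) for each absent signal):
  calibration drift: 0.54 × 0.13 × 0.12 × 0.30 × (1 − 0.52) = 0.0012131
  program parameter change: 0.46 × 0.74 × 0.23 × 0.95 × (1 − 0.51) = 0.036445
Posterior odds = 0.0012131 / 0.036445 ≈ 0.0333.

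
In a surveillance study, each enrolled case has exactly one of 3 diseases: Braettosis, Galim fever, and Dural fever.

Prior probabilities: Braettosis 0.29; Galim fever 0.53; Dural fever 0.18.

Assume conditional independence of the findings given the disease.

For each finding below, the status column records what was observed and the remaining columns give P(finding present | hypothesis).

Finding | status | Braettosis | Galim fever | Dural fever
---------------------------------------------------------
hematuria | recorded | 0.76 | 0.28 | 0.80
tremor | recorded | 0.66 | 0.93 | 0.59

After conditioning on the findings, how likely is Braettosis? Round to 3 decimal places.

Multiply each prior by the joint likelihood of the evidence pattern:
  Braettosis: 0.29 × 0.76 × 0.66 = 0.14546
  Galim fever: 0.53 × 0.28 × 0.93 = 0.13801
  Dural fever: 0.18 × 0.80 × 0.59 = 0.08496
Normalizing constant Z = 0.14546 + 0.13801 + 0.08496 = 0.36844.
P(Braettosis | evidence) = 0.14546 / 0.36844 ≈ 0.395.

0.395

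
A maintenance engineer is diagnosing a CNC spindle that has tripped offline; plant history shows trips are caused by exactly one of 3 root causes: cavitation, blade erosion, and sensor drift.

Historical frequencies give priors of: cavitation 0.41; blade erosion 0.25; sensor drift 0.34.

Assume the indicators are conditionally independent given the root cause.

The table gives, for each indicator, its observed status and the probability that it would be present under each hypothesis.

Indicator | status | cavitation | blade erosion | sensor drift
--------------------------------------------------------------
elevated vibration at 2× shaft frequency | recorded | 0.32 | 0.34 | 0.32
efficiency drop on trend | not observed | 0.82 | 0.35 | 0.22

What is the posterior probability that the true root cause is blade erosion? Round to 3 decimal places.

0.337

For each hypothesis, the unnormalized posterior weight is prior × product of the indicator likelihoods (using 1 − P(present | H) for each absent indicator):
  cavitation: 0.41 × 0.32 × (1 − 0.82) = 0.023616
  blade erosion: 0.25 × 0.34 × (1 − 0.35) = 0.05525
  sensor drift: 0.34 × 0.32 × (1 − 0.22) = 0.084864
Marginal likelihood of the evidence = 0.16373.
P(blade erosion | evidence) = 0.05525 / 0.16373 ≈ 0.337.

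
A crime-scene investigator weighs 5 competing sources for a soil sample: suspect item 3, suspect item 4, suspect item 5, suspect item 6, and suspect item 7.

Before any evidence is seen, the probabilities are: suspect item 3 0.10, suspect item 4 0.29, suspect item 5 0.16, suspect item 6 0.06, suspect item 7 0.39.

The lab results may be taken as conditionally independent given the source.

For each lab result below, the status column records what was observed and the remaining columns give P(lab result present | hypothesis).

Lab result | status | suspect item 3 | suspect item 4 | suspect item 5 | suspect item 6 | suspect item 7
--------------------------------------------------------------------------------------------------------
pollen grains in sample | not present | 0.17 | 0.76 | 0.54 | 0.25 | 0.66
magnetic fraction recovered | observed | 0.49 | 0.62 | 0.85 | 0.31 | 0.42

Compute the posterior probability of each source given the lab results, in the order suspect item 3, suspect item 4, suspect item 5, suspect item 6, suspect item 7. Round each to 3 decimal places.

0.188, 0.200, 0.290, 0.065, 0.258

Multiply each prior by the joint likelihood of the lab result pattern (using 1 − P(present | H) for each absent lab result):
  suspect item 3: 0.10 × (1 − 0.17) × 0.49 = 0.04067
  suspect item 4: 0.29 × (1 − 0.76) × 0.62 = 0.043152
  suspect item 5: 0.16 × (1 − 0.54) × 0.85 = 0.06256
  suspect item 6: 0.06 × (1 − 0.25) × 0.31 = 0.01395
  suspect item 7: 0.39 × (1 − 0.66) × 0.42 = 0.055692
Normalizing constant Z = 0.04067 + 0.043152 + 0.06256 + 0.01395 + 0.055692 = 0.21602.
P(suspect item 3 | evidence) = 0.04067 / 0.21602 ≈ 0.188
P(suspect item 4 | evidence) = 0.043152 / 0.21602 ≈ 0.200
P(suspect item 5 | evidence) = 0.06256 / 0.21602 ≈ 0.290
P(suspect item 6 | evidence) = 0.01395 / 0.21602 ≈ 0.065
P(suspect item 7 | evidence) = 0.055692 / 0.21602 ≈ 0.258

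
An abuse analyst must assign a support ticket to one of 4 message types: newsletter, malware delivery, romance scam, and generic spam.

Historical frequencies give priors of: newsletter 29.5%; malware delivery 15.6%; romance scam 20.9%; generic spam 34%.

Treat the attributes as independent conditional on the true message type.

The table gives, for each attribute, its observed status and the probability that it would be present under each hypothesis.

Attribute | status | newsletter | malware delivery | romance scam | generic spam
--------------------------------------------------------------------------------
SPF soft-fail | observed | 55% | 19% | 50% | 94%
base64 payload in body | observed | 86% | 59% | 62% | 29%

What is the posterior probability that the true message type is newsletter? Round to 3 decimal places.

For each hypothesis, the unnormalized posterior weight is prior × product of the attribute likelihoods:
  newsletter: 0.295 × 0.55 × 0.86 = 0.13953
  malware delivery: 0.156 × 0.19 × 0.59 = 0.017488
  romance scam: 0.209 × 0.50 × 0.62 = 0.06479
  generic spam: 0.340 × 0.94 × 0.29 = 0.092684
Marginal likelihood of the evidence = 0.3145.
P(newsletter | evidence) = 0.13953 / 0.3145 ≈ 0.444.

0.444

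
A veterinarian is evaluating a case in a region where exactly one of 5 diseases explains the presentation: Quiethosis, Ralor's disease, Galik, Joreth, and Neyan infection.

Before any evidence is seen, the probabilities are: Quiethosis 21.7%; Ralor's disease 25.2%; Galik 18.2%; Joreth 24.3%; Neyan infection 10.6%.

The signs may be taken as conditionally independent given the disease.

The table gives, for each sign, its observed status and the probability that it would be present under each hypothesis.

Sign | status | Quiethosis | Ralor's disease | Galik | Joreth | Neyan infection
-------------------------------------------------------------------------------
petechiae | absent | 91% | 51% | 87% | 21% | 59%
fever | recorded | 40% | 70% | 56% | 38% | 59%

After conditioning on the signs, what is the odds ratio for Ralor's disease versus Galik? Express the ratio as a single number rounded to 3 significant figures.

6.52

Unnormalized posterior weight (prior times the sign likelihoods) for each of the two hypotheses (using 1 − P(present | H) for each absent sign):
  Ralor's disease: 0.252 × (1 − 0.51) × 0.70 = 0.086436
  Galik: 0.182 × (1 − 0.87) × 0.56 = 0.01325
Posterior odds = 0.086436 / 0.01325 ≈ 6.52.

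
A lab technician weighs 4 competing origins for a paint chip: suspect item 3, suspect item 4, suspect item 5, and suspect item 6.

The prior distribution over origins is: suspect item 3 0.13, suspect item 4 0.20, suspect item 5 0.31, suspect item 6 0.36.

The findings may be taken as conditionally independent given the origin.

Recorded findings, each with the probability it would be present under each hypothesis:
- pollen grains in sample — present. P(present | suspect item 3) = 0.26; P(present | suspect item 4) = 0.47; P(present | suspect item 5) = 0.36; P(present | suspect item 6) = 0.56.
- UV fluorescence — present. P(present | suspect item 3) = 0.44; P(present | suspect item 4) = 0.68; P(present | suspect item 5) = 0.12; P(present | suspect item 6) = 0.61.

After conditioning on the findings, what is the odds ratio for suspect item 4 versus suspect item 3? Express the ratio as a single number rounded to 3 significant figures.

The normalizing constant cancels in an odds ratio, so compute prior × likelihood for the two hypotheses only:
  suspect item 4: 0.20 × 0.47 × 0.68 = 0.06392
  suspect item 3: 0.13 × 0.26 × 0.44 = 0.014872
Odds(suspect item 4 : suspect item 3) = 0.06392 / 0.014872 ≈ 4.30.

4.30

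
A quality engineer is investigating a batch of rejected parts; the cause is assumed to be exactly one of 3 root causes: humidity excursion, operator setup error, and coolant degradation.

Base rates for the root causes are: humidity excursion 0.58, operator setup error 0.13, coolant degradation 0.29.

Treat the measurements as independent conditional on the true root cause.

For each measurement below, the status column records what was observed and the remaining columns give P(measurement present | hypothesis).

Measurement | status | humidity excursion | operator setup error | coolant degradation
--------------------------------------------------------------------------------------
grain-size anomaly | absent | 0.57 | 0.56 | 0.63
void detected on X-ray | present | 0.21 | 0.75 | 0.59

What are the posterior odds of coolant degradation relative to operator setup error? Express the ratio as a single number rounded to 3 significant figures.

1.48

Unnormalized posterior weight (prior times the measurement likelihoods) for each of the two hypotheses (using 1 − P(present | H) for each absent measurement):
  coolant degradation: 0.29 × (1 − 0.63) × 0.59 = 0.063307
  operator setup error: 0.13 × (1 − 0.56) × 0.75 = 0.0429
Posterior odds = 0.063307 / 0.0429 ≈ 1.48.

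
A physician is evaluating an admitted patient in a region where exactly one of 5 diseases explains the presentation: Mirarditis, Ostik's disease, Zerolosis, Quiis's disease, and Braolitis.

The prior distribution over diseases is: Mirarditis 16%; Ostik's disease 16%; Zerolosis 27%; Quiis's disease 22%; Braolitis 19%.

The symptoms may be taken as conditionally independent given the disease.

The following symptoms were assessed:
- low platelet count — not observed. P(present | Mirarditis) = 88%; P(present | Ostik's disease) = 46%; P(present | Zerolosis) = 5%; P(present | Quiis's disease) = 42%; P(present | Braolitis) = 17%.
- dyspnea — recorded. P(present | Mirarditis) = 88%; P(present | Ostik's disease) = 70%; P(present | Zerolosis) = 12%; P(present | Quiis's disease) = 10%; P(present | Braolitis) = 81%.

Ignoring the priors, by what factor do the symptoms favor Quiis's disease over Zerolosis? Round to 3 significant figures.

The Bayes factor is the ratio of the joint likelihoods of the symptom pattern under the two hypotheses (using 1 − P(present | H) for each absent symptom).
  Quiis's disease: (1 − 0.42) × 0.10 = 0.058
  Zerolosis: (1 − 0.05) × 0.12 = 0.114
Bayes factor = 0.058 / 0.114 ≈ 0.509

0.509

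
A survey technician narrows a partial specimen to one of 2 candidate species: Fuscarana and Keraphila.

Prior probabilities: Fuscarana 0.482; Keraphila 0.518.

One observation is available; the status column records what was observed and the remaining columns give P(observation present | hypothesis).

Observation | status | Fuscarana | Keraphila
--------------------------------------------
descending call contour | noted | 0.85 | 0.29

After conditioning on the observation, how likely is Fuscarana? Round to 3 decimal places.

0.732

For each hypothesis, the unnormalized posterior weight is prior × likelihood:
  Fuscarana: 0.482 × 0.85 = 0.4097
  Keraphila: 0.518 × 0.29 = 0.15022
Marginal likelihood of the evidence = 0.55992.
P(Fuscarana | evidence) = 0.4097 / 0.55992 ≈ 0.732.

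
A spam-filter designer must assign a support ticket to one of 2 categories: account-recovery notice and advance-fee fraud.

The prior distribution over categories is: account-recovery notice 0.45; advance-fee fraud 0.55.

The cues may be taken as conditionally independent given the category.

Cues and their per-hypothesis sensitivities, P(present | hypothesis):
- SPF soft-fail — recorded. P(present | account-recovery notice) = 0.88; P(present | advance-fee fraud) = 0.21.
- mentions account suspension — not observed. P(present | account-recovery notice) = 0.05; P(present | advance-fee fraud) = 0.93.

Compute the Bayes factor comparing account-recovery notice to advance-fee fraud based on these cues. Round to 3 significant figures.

56.9

The Bayes factor is the ratio of the joint likelihoods of the cue pattern under the two hypotheses (using 1 − P(present | H) for each absent cue).
  account-recovery notice: 0.88 × (1 − 0.05) = 0.836
  advance-fee fraud: 0.21 × (1 − 0.93) = 0.0147
Bayes factor = 0.836 / 0.0147 ≈ 56.9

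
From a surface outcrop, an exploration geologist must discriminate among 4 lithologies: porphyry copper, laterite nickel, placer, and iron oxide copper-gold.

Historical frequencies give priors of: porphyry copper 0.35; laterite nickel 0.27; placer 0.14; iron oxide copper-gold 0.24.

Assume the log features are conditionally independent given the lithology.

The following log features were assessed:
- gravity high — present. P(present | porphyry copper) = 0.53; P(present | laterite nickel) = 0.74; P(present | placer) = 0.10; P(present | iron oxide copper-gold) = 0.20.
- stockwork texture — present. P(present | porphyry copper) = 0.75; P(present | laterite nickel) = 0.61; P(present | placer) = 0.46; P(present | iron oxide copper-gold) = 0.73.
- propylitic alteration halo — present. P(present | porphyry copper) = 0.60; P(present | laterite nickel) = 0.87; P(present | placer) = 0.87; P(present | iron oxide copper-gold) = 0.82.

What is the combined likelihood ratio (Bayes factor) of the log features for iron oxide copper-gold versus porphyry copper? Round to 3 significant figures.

Take the product of per-log feature likelihoods under each hypothesis, then divide.
  iron oxide copper-gold: 0.20 × 0.73 × 0.82 = 0.11972
  porphyry copper: 0.53 × 0.75 × 0.60 = 0.2385
Bayes factor = 0.11972 / 0.2385 ≈ 0.502

0.502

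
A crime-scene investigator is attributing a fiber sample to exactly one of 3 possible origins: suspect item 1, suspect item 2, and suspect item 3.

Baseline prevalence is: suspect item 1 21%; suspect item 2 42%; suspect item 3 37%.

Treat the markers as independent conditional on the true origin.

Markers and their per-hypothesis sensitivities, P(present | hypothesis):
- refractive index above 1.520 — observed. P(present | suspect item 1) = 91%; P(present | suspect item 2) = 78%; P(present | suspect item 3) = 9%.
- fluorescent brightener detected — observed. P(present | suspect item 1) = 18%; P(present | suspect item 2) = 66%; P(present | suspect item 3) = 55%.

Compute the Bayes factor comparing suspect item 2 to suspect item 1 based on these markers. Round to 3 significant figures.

3.14

Take the product of per-marker likelihoods under each hypothesis, then divide.
  suspect item 2: 0.78 × 0.66 = 0.5148
  suspect item 1: 0.91 × 0.18 = 0.1638
Bayes factor = 0.5148 / 0.1638 ≈ 3.14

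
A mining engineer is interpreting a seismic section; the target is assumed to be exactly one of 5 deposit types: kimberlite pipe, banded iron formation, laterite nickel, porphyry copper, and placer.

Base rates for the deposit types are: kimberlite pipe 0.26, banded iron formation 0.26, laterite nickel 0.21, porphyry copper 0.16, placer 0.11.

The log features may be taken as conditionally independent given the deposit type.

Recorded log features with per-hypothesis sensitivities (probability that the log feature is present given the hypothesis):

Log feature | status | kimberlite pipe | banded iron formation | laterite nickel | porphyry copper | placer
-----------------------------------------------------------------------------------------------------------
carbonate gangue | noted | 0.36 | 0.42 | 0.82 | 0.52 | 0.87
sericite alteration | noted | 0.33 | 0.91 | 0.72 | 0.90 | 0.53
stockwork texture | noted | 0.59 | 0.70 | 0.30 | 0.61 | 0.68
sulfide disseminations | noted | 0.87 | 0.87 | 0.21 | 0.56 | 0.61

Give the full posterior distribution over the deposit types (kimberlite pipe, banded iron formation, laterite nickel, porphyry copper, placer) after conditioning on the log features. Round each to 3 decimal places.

For each hypothesis, the unnormalized posterior weight is prior × product of the log feature likelihoods:
  kimberlite pipe: 0.26 × 0.36 × 0.33 × 0.59 × 0.87 = 0.015855
  banded iron formation: 0.26 × 0.42 × 0.91 × 0.70 × 0.87 = 0.060518
  laterite nickel: 0.21 × 0.82 × 0.72 × 0.30 × 0.21 = 0.007811
  porphyry copper: 0.16 × 0.52 × 0.90 × 0.61 × 0.56 = 0.025579
  placer: 0.11 × 0.87 × 0.53 × 0.68 × 0.61 = 0.021039
Normalizing constant Z = 0.015855 + 0.060518 + 0.007811 + 0.025579 + 0.021039 = 0.1308.
P(kimberlite pipe | evidence) = 0.015855 / 0.1308 ≈ 0.121
P(banded iron formation | evidence) = 0.060518 / 0.1308 ≈ 0.463
P(laterite nickel | evidence) = 0.007811 / 0.1308 ≈ 0.060
P(porphyry copper | evidence) = 0.025579 / 0.1308 ≈ 0.196
P(placer | evidence) = 0.021039 / 0.1308 ≈ 0.161

0.121, 0.463, 0.060, 0.196, 0.161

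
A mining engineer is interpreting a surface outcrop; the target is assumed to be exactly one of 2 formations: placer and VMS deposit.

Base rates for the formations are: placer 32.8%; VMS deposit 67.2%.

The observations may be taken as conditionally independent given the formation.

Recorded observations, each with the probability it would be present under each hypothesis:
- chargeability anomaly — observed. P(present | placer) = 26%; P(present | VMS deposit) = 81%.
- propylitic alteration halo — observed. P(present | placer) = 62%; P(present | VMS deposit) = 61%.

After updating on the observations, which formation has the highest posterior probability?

VMS deposit

Multiply each prior by the joint likelihood of the evidence pattern:
  placer: 0.328 × 0.26 × 0.62 = 0.052874
  VMS deposit: 0.672 × 0.81 × 0.61 = 0.33204
The unnormalized weights sum to 0.38491.
P(placer | evidence) ≈ 0.052874 / 0.38491 ≈ 0.137
P(VMS deposit | evidence) ≈ 0.33204 / 0.38491 ≈ 0.863
The largest is 0.863, so VMS deposit is most probable.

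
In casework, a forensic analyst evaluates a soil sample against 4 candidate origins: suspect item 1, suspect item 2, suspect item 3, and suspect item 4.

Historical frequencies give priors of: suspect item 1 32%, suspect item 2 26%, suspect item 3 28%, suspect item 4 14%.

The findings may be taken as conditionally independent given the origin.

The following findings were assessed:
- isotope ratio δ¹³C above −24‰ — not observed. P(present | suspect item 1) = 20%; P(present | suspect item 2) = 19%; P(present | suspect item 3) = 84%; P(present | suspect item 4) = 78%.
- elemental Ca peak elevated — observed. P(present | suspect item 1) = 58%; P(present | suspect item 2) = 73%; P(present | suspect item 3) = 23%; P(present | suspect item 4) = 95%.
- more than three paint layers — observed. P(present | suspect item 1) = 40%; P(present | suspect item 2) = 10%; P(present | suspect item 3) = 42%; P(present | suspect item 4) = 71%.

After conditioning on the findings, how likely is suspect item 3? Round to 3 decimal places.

For each hypothesis, the unnormalized posterior weight is prior × product of the finding likelihoods (using 1 − P(present | H) for each absent finding):
  suspect item 1: 0.32 × (1 − 0.20) × 0.58 × 0.40 = 0.059392
  suspect item 2: 0.26 × (1 − 0.19) × 0.73 × 0.10 = 0.015374
  suspect item 3: 0.28 × (1 − 0.84) × 0.23 × 0.42 = 0.0043277
  suspect item 4: 0.14 × (1 − 0.78) × 0.95 × 0.71 = 0.020775
Marginal likelihood of the evidence = 0.099868.
P(suspect item 3 | evidence) = 0.0043277 / 0.099868 ≈ 0.043.

0.043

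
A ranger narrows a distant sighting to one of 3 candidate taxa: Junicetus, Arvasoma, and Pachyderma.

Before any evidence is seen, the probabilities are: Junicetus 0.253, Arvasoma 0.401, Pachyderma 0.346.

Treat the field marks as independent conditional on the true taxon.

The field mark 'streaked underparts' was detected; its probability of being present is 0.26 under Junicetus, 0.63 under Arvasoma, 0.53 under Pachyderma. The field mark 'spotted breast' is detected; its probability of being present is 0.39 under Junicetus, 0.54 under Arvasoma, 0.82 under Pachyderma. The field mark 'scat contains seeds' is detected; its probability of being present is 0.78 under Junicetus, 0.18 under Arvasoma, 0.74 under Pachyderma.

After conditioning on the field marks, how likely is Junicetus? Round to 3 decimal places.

0.128

Multiply each prior by the joint likelihood of the field mark pattern:
  Junicetus: 0.253 × 0.26 × 0.39 × 0.78 = 0.02001
  Arvasoma: 0.401 × 0.63 × 0.54 × 0.18 = 0.024556
  Pachyderma: 0.346 × 0.53 × 0.82 × 0.74 = 0.11127
Marginal likelihood of the evidence = 0.15584.
P(Junicetus | evidence) = 0.02001 / 0.15584 ≈ 0.128.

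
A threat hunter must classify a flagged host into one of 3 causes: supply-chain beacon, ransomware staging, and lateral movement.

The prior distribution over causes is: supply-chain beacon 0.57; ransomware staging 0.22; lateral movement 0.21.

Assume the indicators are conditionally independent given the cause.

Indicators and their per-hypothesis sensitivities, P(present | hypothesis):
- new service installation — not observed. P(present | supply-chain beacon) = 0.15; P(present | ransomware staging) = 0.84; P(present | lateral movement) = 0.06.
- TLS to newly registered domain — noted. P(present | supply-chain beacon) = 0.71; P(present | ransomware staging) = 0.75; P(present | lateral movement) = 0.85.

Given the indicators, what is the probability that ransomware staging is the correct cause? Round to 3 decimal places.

By Bayes' rule with conditional independence, the unnormalized weight for each hypothesis is prior × ∏ likelihoods (using 1 − P(present | H) for each absent indicator):
  supply-chain beacon: 0.57 × (1 − 0.15) × 0.71 = 0.34399
  ransomware staging: 0.22 × (1 − 0.84) × 0.75 = 0.0264
  lateral movement: 0.21 × (1 − 0.06) × 0.85 = 0.16779
Marginal likelihood of the evidence = 0.53818.
P(ransomware staging | evidence) = 0.0264 / 0.53818 ≈ 0.049.

0.049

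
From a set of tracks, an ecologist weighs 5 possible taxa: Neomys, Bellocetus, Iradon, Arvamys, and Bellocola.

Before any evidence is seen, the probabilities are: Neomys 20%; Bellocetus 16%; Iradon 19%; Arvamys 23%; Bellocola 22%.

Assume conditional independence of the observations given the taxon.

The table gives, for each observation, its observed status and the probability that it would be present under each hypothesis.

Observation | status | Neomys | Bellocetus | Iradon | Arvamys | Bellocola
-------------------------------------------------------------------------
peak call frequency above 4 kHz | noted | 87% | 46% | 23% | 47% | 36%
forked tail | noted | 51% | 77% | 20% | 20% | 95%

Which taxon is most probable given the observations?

Multiply each prior by the joint likelihood of the evidence pattern:
  Neomys: 0.20 × 0.87 × 0.51 = 0.08874
  Bellocetus: 0.16 × 0.46 × 0.77 = 0.056672
  Iradon: 0.19 × 0.23 × 0.20 = 0.00874
  Arvamys: 0.23 × 0.47 × 0.20 = 0.02162
  Bellocola: 0.22 × 0.36 × 0.95 = 0.07524
Marginal likelihood of the evidence = 0.25101.
P(Neomys | evidence) ≈ 0.08874 / 0.25101 ≈ 0.354
P(Bellocetus | evidence) ≈ 0.056672 / 0.25101 ≈ 0.226
P(Iradon | evidence) ≈ 0.00874 / 0.25101 ≈ 0.035
P(Arvamys | evidence) ≈ 0.02162 / 0.25101 ≈ 0.086
P(Bellocola | evidence) ≈ 0.07524 / 0.25101 ≈ 0.300
The largest is 0.354, so Neomys is most probable.

Neomys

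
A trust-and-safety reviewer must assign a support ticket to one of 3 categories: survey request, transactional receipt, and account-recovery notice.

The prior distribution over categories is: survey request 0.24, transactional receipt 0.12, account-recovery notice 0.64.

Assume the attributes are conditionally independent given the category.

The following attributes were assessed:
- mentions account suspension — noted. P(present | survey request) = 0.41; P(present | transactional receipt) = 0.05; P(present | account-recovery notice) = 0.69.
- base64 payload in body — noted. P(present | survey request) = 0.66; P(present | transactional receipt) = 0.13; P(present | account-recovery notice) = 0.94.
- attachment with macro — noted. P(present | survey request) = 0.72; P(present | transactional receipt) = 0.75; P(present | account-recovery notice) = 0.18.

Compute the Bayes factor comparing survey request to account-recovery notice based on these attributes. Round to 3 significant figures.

Take the product of per-attribute likelihoods under each hypothesis, then divide.
  survey request: 0.41 × 0.66 × 0.72 = 0.19483
  account-recovery notice: 0.69 × 0.94 × 0.18 = 0.11675
Bayes factor = 0.19483 / 0.11675 ≈ 1.67

1.67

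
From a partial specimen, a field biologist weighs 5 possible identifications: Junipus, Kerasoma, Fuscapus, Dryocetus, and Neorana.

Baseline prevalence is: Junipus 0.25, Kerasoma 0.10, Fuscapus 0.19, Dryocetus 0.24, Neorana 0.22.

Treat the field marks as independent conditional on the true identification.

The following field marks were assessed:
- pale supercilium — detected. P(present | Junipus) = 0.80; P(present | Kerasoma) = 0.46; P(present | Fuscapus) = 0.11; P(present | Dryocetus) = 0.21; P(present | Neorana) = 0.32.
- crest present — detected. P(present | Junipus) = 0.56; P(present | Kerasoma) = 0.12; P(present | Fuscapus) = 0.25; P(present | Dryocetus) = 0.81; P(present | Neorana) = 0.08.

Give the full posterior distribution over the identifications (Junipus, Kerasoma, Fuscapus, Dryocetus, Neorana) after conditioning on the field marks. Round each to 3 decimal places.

For each hypothesis, the unnormalized posterior weight is prior × product of the field mark likelihoods:
  Junipus: 0.25 × 0.80 × 0.56 = 0.112
  Kerasoma: 0.10 × 0.46 × 0.12 = 0.00552
  Fuscapus: 0.19 × 0.11 × 0.25 = 0.005225
  Dryocetus: 0.24 × 0.21 × 0.81 = 0.040824
  Neorana: 0.22 × 0.32 × 0.08 = 0.005632
The unnormalized weights sum to 0.1692.
P(Junipus | evidence) = 0.112 / 0.1692 ≈ 0.662
P(Kerasoma | evidence) = 0.00552 / 0.1692 ≈ 0.033
P(Fuscapus | evidence) = 0.005225 / 0.1692 ≈ 0.031
P(Dryocetus | evidence) = 0.040824 / 0.1692 ≈ 0.241
P(Neorana | evidence) = 0.005632 / 0.1692 ≈ 0.033

0.662, 0.033, 0.031, 0.241, 0.033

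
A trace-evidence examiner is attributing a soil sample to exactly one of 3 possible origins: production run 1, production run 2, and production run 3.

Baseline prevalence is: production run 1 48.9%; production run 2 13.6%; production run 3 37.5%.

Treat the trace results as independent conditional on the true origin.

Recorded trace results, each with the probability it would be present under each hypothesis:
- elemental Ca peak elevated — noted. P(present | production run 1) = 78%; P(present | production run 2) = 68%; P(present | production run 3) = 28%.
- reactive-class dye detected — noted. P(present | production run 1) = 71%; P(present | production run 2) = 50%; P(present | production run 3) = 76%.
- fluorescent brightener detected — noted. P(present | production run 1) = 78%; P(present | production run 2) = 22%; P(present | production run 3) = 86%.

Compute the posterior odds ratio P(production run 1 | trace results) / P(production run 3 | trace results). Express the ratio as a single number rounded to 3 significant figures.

Posterior odds equal prior odds times the likelihood ratio; only the two competing hypotheses matter.
  production run 1: 0.489 × 0.78 × 0.71 × 0.78 = 0.21123
  production run 3: 0.375 × 0.28 × 0.76 × 0.86 = 0.068628
Posterior odds = 0.21123 / 0.068628 ≈ 3.08.

3.08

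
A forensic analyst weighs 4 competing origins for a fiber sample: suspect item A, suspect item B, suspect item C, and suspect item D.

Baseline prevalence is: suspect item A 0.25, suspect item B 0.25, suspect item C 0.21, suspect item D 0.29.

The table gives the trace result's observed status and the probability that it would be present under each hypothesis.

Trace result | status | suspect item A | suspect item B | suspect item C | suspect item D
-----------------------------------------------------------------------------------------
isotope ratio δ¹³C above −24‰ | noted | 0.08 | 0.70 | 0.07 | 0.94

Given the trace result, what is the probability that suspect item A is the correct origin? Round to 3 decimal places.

0.041

Multiply each prior by the likelihood of the trace result:
  suspect item A: 0.25 × 0.08 = 0.02
  suspect item B: 0.25 × 0.70 = 0.175
  suspect item C: 0.21 × 0.07 = 0.0147
  suspect item D: 0.29 × 0.94 = 0.2726
Normalizing constant Z = 0.02 + 0.175 + 0.0147 + 0.2726 = 0.4823.
P(suspect item A | evidence) = 0.02 / 0.4823 ≈ 0.041.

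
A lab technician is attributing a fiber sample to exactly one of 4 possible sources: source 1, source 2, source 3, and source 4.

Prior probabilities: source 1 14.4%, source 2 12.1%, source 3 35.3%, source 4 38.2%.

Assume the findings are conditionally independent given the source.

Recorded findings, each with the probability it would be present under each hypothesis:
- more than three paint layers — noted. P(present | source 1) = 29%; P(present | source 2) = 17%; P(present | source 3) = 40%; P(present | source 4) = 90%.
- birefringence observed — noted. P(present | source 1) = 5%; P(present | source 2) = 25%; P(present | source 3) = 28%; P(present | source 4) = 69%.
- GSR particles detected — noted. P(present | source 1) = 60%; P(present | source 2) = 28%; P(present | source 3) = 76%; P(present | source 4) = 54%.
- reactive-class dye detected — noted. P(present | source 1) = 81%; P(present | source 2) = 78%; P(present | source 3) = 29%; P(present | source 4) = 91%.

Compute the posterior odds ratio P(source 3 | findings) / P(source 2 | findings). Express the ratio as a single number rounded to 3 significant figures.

Posterior odds equal prior odds times the likelihood ratio; only the two competing hypotheses matter.
  source 3: 0.353 × 0.40 × 0.28 × 0.76 × 0.29 = 0.0087137
  source 2: 0.121 × 0.17 × 0.25 × 0.28 × 0.78 = 0.0011231
Odds(source 3 : source 2) = 0.0087137 / 0.0011231 ≈ 7.76.

7.76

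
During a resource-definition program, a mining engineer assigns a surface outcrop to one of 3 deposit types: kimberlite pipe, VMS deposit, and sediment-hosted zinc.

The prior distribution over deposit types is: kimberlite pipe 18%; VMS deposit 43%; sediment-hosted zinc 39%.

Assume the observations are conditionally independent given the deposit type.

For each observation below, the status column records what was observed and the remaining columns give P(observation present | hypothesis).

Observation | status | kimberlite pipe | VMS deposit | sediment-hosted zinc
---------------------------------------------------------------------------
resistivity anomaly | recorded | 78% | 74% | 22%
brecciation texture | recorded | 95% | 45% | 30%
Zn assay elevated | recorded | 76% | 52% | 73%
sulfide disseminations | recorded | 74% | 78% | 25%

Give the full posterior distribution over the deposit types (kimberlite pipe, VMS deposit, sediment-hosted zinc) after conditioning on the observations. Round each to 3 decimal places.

Multiply each prior by the joint likelihood of the evidence pattern:
  kimberlite pipe: 0.18 × 0.78 × 0.95 × 0.76 × 0.74 = 0.075013
  VMS deposit: 0.43 × 0.74 × 0.45 × 0.52 × 0.78 = 0.058078
  sediment-hosted zinc: 0.39 × 0.22 × 0.30 × 0.73 × 0.25 = 0.0046975
The unnormalized weights sum to 0.13779.
P(kimberlite pipe | evidence) = 0.075013 / 0.13779 ≈ 0.544
P(VMS deposit | evidence) = 0.058078 / 0.13779 ≈ 0.422
P(sediment-hosted zinc | evidence) = 0.0046975 / 0.13779 ≈ 0.034

0.544, 0.422, 0.034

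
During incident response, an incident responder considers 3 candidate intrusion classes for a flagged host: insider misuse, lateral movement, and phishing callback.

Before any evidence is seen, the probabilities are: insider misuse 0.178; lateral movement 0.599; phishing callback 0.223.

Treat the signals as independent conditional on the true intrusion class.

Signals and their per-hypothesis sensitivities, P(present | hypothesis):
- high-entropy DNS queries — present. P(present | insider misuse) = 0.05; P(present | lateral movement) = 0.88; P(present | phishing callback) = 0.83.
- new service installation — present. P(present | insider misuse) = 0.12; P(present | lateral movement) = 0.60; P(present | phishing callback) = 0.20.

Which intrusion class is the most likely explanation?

lateral movement

For each hypothesis, the unnormalized posterior weight is prior × product of the signal likelihoods:
  insider misuse: 0.178 × 0.05 × 0.12 = 0.001068
  lateral movement: 0.599 × 0.88 × 0.60 = 0.31627
  phishing callback: 0.223 × 0.83 × 0.20 = 0.037018
Normalizing constant Z = 0.001068 + 0.31627 + 0.037018 = 0.35436.
P(insider misuse | evidence) ≈ 0.001068 / 0.35436 ≈ 0.003
P(lateral movement | evidence) ≈ 0.31627 / 0.35436 ≈ 0.893
P(phishing callback | evidence) ≈ 0.037018 / 0.35436 ≈ 0.104
The largest is 0.893, so lateral movement is most probable.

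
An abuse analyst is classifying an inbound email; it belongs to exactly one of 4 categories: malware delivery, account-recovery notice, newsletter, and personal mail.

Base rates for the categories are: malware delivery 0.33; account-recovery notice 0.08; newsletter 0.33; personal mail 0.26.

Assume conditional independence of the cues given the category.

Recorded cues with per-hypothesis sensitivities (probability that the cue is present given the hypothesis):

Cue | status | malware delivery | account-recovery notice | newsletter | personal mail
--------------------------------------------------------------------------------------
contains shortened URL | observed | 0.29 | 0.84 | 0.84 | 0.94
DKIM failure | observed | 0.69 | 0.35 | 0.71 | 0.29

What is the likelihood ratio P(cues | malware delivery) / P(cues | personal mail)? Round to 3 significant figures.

0.734

Joint likelihood of the cue pattern under each hypothesis:
  malware delivery: 0.29 × 0.69 = 0.2001
  personal mail: 0.94 × 0.29 = 0.2726
Bayes factor = 0.2001 / 0.2726 ≈ 0.734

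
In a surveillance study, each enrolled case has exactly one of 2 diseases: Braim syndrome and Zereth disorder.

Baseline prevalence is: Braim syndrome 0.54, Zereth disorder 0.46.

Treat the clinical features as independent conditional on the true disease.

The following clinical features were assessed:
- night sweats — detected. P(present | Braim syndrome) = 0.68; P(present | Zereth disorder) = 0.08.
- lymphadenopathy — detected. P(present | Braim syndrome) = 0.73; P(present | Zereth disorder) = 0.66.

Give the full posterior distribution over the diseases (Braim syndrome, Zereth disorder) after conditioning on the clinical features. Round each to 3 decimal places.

0.917, 0.083

Multiply each prior by the joint likelihood of the clinical feature pattern:
  Braim syndrome: 0.54 × 0.68 × 0.73 = 0.26806
  Zereth disorder: 0.46 × 0.08 × 0.66 = 0.024288
Normalizing constant Z = 0.26806 + 0.024288 = 0.29234.
P(Braim syndrome | evidence) = 0.26806 / 0.29234 ≈ 0.917
P(Zereth disorder | evidence) = 0.024288 / 0.29234 ≈ 0.083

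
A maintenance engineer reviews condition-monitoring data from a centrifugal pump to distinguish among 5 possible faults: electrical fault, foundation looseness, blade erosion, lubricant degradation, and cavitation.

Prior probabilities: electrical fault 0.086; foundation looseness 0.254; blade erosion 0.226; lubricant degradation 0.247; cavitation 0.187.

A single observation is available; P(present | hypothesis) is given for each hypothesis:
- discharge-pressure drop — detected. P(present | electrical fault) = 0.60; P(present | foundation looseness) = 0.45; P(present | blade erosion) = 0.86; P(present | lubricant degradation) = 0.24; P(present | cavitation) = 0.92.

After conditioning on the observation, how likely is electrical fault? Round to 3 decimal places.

0.087

For each hypothesis, the unnormalized posterior weight is prior × likelihood:
  electrical fault: 0.086 × 0.60 = 0.0516
  foundation looseness: 0.254 × 0.45 = 0.1143
  blade erosion: 0.226 × 0.86 = 0.19436
  lubricant degradation: 0.247 × 0.24 = 0.05928
  cavitation: 0.187 × 0.92 = 0.17204
Marginal likelihood of the evidence = 0.59158.
P(electrical fault | evidence) = 0.0516 / 0.59158 ≈ 0.087.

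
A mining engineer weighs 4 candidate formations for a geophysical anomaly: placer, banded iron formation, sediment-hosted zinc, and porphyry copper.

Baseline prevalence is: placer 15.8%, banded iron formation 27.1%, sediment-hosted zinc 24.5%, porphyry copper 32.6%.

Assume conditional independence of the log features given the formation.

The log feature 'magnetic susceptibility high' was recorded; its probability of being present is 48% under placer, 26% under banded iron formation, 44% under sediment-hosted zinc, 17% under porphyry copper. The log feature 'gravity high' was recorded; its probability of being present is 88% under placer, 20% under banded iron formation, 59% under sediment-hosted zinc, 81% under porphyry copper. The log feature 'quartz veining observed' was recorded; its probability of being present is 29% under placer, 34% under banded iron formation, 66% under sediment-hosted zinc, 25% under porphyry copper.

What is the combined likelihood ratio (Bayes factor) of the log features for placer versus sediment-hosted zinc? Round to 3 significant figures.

Joint likelihood of the log feature pattern under each hypothesis:
  placer: 0.48 × 0.88 × 0.29 = 0.1225
  sediment-hosted zinc: 0.44 × 0.59 × 0.66 = 0.17134
Bayes factor = 0.1225 / 0.17134 ≈ 0.715

0.715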